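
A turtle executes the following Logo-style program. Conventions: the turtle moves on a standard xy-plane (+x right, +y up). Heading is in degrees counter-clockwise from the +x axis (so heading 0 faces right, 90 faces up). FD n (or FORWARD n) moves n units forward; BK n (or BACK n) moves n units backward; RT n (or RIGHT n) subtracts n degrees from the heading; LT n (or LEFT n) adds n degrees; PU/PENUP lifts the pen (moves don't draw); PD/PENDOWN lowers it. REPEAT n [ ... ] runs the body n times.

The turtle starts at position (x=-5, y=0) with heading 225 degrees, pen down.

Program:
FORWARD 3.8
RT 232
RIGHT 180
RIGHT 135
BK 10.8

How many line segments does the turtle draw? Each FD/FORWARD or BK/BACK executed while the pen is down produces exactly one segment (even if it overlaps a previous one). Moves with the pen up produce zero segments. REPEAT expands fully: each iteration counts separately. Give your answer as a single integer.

Answer: 2

Derivation:
Executing turtle program step by step:
Start: pos=(-5,0), heading=225, pen down
FD 3.8: (-5,0) -> (-7.687,-2.687) [heading=225, draw]
RT 232: heading 225 -> 353
RT 180: heading 353 -> 173
RT 135: heading 173 -> 38
BK 10.8: (-7.687,-2.687) -> (-16.198,-9.336) [heading=38, draw]
Final: pos=(-16.198,-9.336), heading=38, 2 segment(s) drawn
Segments drawn: 2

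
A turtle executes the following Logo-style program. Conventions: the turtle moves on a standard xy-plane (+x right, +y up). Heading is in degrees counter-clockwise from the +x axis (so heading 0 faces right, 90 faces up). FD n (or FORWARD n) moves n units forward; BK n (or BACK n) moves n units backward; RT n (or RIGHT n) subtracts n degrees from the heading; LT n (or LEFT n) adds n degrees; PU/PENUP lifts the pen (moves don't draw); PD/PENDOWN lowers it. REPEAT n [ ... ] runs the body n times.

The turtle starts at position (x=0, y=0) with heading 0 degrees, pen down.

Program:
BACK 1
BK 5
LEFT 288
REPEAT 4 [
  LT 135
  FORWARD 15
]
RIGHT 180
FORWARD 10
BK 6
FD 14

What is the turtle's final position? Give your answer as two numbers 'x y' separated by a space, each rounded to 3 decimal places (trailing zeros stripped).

Answer: 0.836 -0.933

Derivation:
Executing turtle program step by step:
Start: pos=(0,0), heading=0, pen down
BK 1: (0,0) -> (-1,0) [heading=0, draw]
BK 5: (-1,0) -> (-6,0) [heading=0, draw]
LT 288: heading 0 -> 288
REPEAT 4 [
  -- iteration 1/4 --
  LT 135: heading 288 -> 63
  FD 15: (-6,0) -> (0.81,13.365) [heading=63, draw]
  -- iteration 2/4 --
  LT 135: heading 63 -> 198
  FD 15: (0.81,13.365) -> (-13.456,8.73) [heading=198, draw]
  -- iteration 3/4 --
  LT 135: heading 198 -> 333
  FD 15: (-13.456,8.73) -> (-0.091,1.92) [heading=333, draw]
  -- iteration 4/4 --
  LT 135: heading 333 -> 108
  FD 15: (-0.091,1.92) -> (-4.726,16.186) [heading=108, draw]
]
RT 180: heading 108 -> 288
FD 10: (-4.726,16.186) -> (-1.636,6.675) [heading=288, draw]
BK 6: (-1.636,6.675) -> (-3.49,12.382) [heading=288, draw]
FD 14: (-3.49,12.382) -> (0.836,-0.933) [heading=288, draw]
Final: pos=(0.836,-0.933), heading=288, 9 segment(s) drawn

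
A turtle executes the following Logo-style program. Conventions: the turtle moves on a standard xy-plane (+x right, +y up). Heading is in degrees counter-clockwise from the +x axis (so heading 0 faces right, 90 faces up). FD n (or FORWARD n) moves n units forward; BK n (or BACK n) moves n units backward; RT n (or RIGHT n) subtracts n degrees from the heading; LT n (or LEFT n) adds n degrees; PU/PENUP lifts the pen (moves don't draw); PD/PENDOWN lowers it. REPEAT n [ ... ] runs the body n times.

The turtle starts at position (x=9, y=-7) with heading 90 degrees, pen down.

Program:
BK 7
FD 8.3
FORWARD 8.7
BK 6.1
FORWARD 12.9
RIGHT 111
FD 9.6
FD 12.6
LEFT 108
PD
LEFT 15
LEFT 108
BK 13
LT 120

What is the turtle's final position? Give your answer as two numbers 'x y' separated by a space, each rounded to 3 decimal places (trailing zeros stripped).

Answer: 40.984 8.344

Derivation:
Executing turtle program step by step:
Start: pos=(9,-7), heading=90, pen down
BK 7: (9,-7) -> (9,-14) [heading=90, draw]
FD 8.3: (9,-14) -> (9,-5.7) [heading=90, draw]
FD 8.7: (9,-5.7) -> (9,3) [heading=90, draw]
BK 6.1: (9,3) -> (9,-3.1) [heading=90, draw]
FD 12.9: (9,-3.1) -> (9,9.8) [heading=90, draw]
RT 111: heading 90 -> 339
FD 9.6: (9,9.8) -> (17.962,6.36) [heading=339, draw]
FD 12.6: (17.962,6.36) -> (29.725,1.844) [heading=339, draw]
LT 108: heading 339 -> 87
PD: pen down
LT 15: heading 87 -> 102
LT 108: heading 102 -> 210
BK 13: (29.725,1.844) -> (40.984,8.344) [heading=210, draw]
LT 120: heading 210 -> 330
Final: pos=(40.984,8.344), heading=330, 8 segment(s) drawn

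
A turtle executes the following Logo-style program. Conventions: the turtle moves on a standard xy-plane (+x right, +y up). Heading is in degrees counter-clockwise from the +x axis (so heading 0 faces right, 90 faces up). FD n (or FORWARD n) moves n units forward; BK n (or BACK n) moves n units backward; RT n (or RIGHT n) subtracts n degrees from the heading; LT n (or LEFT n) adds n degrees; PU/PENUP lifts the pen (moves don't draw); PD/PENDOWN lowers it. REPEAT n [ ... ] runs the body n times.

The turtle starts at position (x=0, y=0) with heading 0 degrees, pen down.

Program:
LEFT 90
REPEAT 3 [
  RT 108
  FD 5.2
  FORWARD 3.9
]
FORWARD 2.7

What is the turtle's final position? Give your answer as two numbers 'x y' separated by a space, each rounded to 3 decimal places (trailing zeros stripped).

Executing turtle program step by step:
Start: pos=(0,0), heading=0, pen down
LT 90: heading 0 -> 90
REPEAT 3 [
  -- iteration 1/3 --
  RT 108: heading 90 -> 342
  FD 5.2: (0,0) -> (4.945,-1.607) [heading=342, draw]
  FD 3.9: (4.945,-1.607) -> (8.655,-2.812) [heading=342, draw]
  -- iteration 2/3 --
  RT 108: heading 342 -> 234
  FD 5.2: (8.655,-2.812) -> (5.598,-7.019) [heading=234, draw]
  FD 3.9: (5.598,-7.019) -> (3.306,-10.174) [heading=234, draw]
  -- iteration 3/3 --
  RT 108: heading 234 -> 126
  FD 5.2: (3.306,-10.174) -> (0.249,-5.967) [heading=126, draw]
  FD 3.9: (0.249,-5.967) -> (-2.043,-2.812) [heading=126, draw]
]
FD 2.7: (-2.043,-2.812) -> (-3.63,-0.628) [heading=126, draw]
Final: pos=(-3.63,-0.628), heading=126, 7 segment(s) drawn

Answer: -3.63 -0.628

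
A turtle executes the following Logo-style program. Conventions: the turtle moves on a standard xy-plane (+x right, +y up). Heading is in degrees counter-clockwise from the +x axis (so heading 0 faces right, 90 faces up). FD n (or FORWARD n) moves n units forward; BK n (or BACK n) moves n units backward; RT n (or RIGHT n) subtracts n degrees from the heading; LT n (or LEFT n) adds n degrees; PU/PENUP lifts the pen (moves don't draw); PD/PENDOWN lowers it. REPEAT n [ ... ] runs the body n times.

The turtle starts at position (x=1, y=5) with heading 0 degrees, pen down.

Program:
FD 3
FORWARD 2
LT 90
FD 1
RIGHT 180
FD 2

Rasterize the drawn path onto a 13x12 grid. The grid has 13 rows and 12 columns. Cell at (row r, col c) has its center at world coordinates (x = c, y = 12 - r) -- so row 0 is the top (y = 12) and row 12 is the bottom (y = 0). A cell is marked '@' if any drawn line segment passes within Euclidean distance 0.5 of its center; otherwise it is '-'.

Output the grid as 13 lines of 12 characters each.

Segment 0: (1,5) -> (4,5)
Segment 1: (4,5) -> (6,5)
Segment 2: (6,5) -> (6,6)
Segment 3: (6,6) -> (6,4)

Answer: ------------
------------
------------
------------
------------
------------
------@-----
-@@@@@@-----
------@-----
------------
------------
------------
------------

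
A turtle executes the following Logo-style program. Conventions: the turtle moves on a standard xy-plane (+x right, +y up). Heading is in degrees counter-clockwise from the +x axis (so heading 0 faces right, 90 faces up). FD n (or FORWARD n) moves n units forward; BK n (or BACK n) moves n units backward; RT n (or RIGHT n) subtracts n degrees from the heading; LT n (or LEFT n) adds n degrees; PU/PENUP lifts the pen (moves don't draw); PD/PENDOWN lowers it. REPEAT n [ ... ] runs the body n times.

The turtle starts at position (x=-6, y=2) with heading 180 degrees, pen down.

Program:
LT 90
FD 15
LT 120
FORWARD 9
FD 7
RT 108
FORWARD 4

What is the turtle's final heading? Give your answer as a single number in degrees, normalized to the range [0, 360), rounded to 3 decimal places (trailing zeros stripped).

Executing turtle program step by step:
Start: pos=(-6,2), heading=180, pen down
LT 90: heading 180 -> 270
FD 15: (-6,2) -> (-6,-13) [heading=270, draw]
LT 120: heading 270 -> 30
FD 9: (-6,-13) -> (1.794,-8.5) [heading=30, draw]
FD 7: (1.794,-8.5) -> (7.856,-5) [heading=30, draw]
RT 108: heading 30 -> 282
FD 4: (7.856,-5) -> (8.688,-8.913) [heading=282, draw]
Final: pos=(8.688,-8.913), heading=282, 4 segment(s) drawn

Answer: 282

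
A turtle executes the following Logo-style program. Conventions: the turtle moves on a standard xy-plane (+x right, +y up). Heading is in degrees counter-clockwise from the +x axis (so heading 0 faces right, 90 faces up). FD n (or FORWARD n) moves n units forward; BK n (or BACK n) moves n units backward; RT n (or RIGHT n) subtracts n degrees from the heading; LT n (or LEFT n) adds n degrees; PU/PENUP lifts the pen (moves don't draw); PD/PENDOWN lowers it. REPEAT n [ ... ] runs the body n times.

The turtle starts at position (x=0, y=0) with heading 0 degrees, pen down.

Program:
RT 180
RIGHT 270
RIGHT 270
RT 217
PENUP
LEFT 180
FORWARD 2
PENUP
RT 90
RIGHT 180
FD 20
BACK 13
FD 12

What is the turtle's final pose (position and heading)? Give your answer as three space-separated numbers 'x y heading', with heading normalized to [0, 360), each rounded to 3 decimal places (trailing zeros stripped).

Answer: 13.032 13.97 53

Derivation:
Executing turtle program step by step:
Start: pos=(0,0), heading=0, pen down
RT 180: heading 0 -> 180
RT 270: heading 180 -> 270
RT 270: heading 270 -> 0
RT 217: heading 0 -> 143
PU: pen up
LT 180: heading 143 -> 323
FD 2: (0,0) -> (1.597,-1.204) [heading=323, move]
PU: pen up
RT 90: heading 323 -> 233
RT 180: heading 233 -> 53
FD 20: (1.597,-1.204) -> (13.634,14.769) [heading=53, move]
BK 13: (13.634,14.769) -> (5.81,4.387) [heading=53, move]
FD 12: (5.81,4.387) -> (13.032,13.97) [heading=53, move]
Final: pos=(13.032,13.97), heading=53, 0 segment(s) drawn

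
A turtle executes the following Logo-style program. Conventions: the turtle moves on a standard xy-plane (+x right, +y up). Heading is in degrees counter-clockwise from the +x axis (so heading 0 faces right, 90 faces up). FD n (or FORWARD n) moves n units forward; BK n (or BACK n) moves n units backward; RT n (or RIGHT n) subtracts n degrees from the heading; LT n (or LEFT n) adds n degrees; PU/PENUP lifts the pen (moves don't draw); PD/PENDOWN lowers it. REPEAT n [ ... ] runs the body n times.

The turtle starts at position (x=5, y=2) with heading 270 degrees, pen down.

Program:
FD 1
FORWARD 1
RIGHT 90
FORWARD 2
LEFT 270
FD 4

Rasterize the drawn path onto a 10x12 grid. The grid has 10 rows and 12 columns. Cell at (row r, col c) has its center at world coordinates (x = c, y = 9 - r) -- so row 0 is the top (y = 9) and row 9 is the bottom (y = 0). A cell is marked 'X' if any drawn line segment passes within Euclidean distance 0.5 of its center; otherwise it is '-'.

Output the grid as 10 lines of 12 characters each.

Segment 0: (5,2) -> (5,1)
Segment 1: (5,1) -> (5,0)
Segment 2: (5,0) -> (3,0)
Segment 3: (3,0) -> (3,4)

Answer: ------------
------------
------------
------------
------------
---X--------
---X--------
---X-X------
---X-X------
---XXX------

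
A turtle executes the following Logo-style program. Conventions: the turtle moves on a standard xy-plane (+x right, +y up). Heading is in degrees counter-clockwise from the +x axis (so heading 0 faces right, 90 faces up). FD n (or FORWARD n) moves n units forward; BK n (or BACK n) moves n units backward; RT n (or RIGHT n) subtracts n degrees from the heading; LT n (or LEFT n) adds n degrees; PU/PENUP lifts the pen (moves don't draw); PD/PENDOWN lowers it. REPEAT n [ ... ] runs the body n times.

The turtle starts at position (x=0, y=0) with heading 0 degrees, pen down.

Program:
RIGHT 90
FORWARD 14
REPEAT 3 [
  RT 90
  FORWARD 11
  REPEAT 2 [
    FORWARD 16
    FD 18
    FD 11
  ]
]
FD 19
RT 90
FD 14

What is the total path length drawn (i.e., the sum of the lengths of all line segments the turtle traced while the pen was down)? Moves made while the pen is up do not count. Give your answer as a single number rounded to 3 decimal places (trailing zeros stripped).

Executing turtle program step by step:
Start: pos=(0,0), heading=0, pen down
RT 90: heading 0 -> 270
FD 14: (0,0) -> (0,-14) [heading=270, draw]
REPEAT 3 [
  -- iteration 1/3 --
  RT 90: heading 270 -> 180
  FD 11: (0,-14) -> (-11,-14) [heading=180, draw]
  REPEAT 2 [
    -- iteration 1/2 --
    FD 16: (-11,-14) -> (-27,-14) [heading=180, draw]
    FD 18: (-27,-14) -> (-45,-14) [heading=180, draw]
    FD 11: (-45,-14) -> (-56,-14) [heading=180, draw]
    -- iteration 2/2 --
    FD 16: (-56,-14) -> (-72,-14) [heading=180, draw]
    FD 18: (-72,-14) -> (-90,-14) [heading=180, draw]
    FD 11: (-90,-14) -> (-101,-14) [heading=180, draw]
  ]
  -- iteration 2/3 --
  RT 90: heading 180 -> 90
  FD 11: (-101,-14) -> (-101,-3) [heading=90, draw]
  REPEAT 2 [
    -- iteration 1/2 --
    FD 16: (-101,-3) -> (-101,13) [heading=90, draw]
    FD 18: (-101,13) -> (-101,31) [heading=90, draw]
    FD 11: (-101,31) -> (-101,42) [heading=90, draw]
    -- iteration 2/2 --
    FD 16: (-101,42) -> (-101,58) [heading=90, draw]
    FD 18: (-101,58) -> (-101,76) [heading=90, draw]
    FD 11: (-101,76) -> (-101,87) [heading=90, draw]
  ]
  -- iteration 3/3 --
  RT 90: heading 90 -> 0
  FD 11: (-101,87) -> (-90,87) [heading=0, draw]
  REPEAT 2 [
    -- iteration 1/2 --
    FD 16: (-90,87) -> (-74,87) [heading=0, draw]
    FD 18: (-74,87) -> (-56,87) [heading=0, draw]
    FD 11: (-56,87) -> (-45,87) [heading=0, draw]
    -- iteration 2/2 --
    FD 16: (-45,87) -> (-29,87) [heading=0, draw]
    FD 18: (-29,87) -> (-11,87) [heading=0, draw]
    FD 11: (-11,87) -> (0,87) [heading=0, draw]
  ]
]
FD 19: (0,87) -> (19,87) [heading=0, draw]
RT 90: heading 0 -> 270
FD 14: (19,87) -> (19,73) [heading=270, draw]
Final: pos=(19,73), heading=270, 24 segment(s) drawn

Segment lengths:
  seg 1: (0,0) -> (0,-14), length = 14
  seg 2: (0,-14) -> (-11,-14), length = 11
  seg 3: (-11,-14) -> (-27,-14), length = 16
  seg 4: (-27,-14) -> (-45,-14), length = 18
  seg 5: (-45,-14) -> (-56,-14), length = 11
  seg 6: (-56,-14) -> (-72,-14), length = 16
  seg 7: (-72,-14) -> (-90,-14), length = 18
  seg 8: (-90,-14) -> (-101,-14), length = 11
  seg 9: (-101,-14) -> (-101,-3), length = 11
  seg 10: (-101,-3) -> (-101,13), length = 16
  seg 11: (-101,13) -> (-101,31), length = 18
  seg 12: (-101,31) -> (-101,42), length = 11
  seg 13: (-101,42) -> (-101,58), length = 16
  seg 14: (-101,58) -> (-101,76), length = 18
  seg 15: (-101,76) -> (-101,87), length = 11
  seg 16: (-101,87) -> (-90,87), length = 11
  seg 17: (-90,87) -> (-74,87), length = 16
  seg 18: (-74,87) -> (-56,87), length = 18
  seg 19: (-56,87) -> (-45,87), length = 11
  seg 20: (-45,87) -> (-29,87), length = 16
  seg 21: (-29,87) -> (-11,87), length = 18
  seg 22: (-11,87) -> (0,87), length = 11
  seg 23: (0,87) -> (19,87), length = 19
  seg 24: (19,87) -> (19,73), length = 14
Total = 350

Answer: 350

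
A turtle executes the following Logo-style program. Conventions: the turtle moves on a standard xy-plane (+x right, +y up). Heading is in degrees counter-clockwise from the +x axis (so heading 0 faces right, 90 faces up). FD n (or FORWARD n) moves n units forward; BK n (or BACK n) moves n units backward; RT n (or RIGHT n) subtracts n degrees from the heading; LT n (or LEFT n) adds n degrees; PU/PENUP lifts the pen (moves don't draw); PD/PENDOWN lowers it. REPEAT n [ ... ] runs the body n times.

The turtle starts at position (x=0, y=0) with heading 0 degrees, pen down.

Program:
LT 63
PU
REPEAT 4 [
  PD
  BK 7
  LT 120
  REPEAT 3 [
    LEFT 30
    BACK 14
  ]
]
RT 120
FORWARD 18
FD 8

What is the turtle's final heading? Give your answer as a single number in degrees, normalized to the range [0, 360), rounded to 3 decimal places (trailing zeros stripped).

Answer: 63

Derivation:
Executing turtle program step by step:
Start: pos=(0,0), heading=0, pen down
LT 63: heading 0 -> 63
PU: pen up
REPEAT 4 [
  -- iteration 1/4 --
  PD: pen down
  BK 7: (0,0) -> (-3.178,-6.237) [heading=63, draw]
  LT 120: heading 63 -> 183
  REPEAT 3 [
    -- iteration 1/3 --
    LT 30: heading 183 -> 213
    BK 14: (-3.178,-6.237) -> (8.563,1.388) [heading=213, draw]
    -- iteration 2/3 --
    LT 30: heading 213 -> 243
    BK 14: (8.563,1.388) -> (14.919,13.862) [heading=243, draw]
    -- iteration 3/3 --
    LT 30: heading 243 -> 273
    BK 14: (14.919,13.862) -> (14.187,27.843) [heading=273, draw]
  ]
  -- iteration 2/4 --
  PD: pen down
  BK 7: (14.187,27.843) -> (13.82,34.833) [heading=273, draw]
  LT 120: heading 273 -> 33
  REPEAT 3 [
    -- iteration 1/3 --
    LT 30: heading 33 -> 63
    BK 14: (13.82,34.833) -> (7.464,22.359) [heading=63, draw]
    -- iteration 2/3 --
    LT 30: heading 63 -> 93
    BK 14: (7.464,22.359) -> (8.197,8.378) [heading=93, draw]
    -- iteration 3/3 --
    LT 30: heading 93 -> 123
    BK 14: (8.197,8.378) -> (15.822,-3.363) [heading=123, draw]
  ]
  -- iteration 3/4 --
  PD: pen down
  BK 7: (15.822,-3.363) -> (19.635,-9.234) [heading=123, draw]
  LT 120: heading 123 -> 243
  REPEAT 3 [
    -- iteration 1/3 --
    LT 30: heading 243 -> 273
    BK 14: (19.635,-9.234) -> (18.902,4.747) [heading=273, draw]
    -- iteration 2/3 --
    LT 30: heading 273 -> 303
    BK 14: (18.902,4.747) -> (11.277,16.488) [heading=303, draw]
    -- iteration 3/3 --
    LT 30: heading 303 -> 333
    BK 14: (11.277,16.488) -> (-1.197,22.844) [heading=333, draw]
  ]
  -- iteration 4/4 --
  PD: pen down
  BK 7: (-1.197,22.844) -> (-7.434,26.022) [heading=333, draw]
  LT 120: heading 333 -> 93
  REPEAT 3 [
    -- iteration 1/3 --
    LT 30: heading 93 -> 123
    BK 14: (-7.434,26.022) -> (0.191,14.281) [heading=123, draw]
    -- iteration 2/3 --
    LT 30: heading 123 -> 153
    BK 14: (0.191,14.281) -> (12.665,7.925) [heading=153, draw]
    -- iteration 3/3 --
    LT 30: heading 153 -> 183
    BK 14: (12.665,7.925) -> (26.646,8.658) [heading=183, draw]
  ]
]
RT 120: heading 183 -> 63
FD 18: (26.646,8.658) -> (34.817,24.696) [heading=63, draw]
FD 8: (34.817,24.696) -> (38.449,31.824) [heading=63, draw]
Final: pos=(38.449,31.824), heading=63, 18 segment(s) drawn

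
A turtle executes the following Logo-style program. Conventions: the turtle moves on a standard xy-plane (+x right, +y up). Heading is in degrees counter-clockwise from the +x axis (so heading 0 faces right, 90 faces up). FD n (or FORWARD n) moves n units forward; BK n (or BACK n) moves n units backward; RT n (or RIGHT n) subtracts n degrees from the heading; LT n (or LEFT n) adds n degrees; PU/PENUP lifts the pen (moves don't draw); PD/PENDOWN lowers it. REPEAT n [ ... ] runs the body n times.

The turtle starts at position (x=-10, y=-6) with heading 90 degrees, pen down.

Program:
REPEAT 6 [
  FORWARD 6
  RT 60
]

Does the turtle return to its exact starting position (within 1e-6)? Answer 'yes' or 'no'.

Answer: yes

Derivation:
Executing turtle program step by step:
Start: pos=(-10,-6), heading=90, pen down
REPEAT 6 [
  -- iteration 1/6 --
  FD 6: (-10,-6) -> (-10,0) [heading=90, draw]
  RT 60: heading 90 -> 30
  -- iteration 2/6 --
  FD 6: (-10,0) -> (-4.804,3) [heading=30, draw]
  RT 60: heading 30 -> 330
  -- iteration 3/6 --
  FD 6: (-4.804,3) -> (0.392,0) [heading=330, draw]
  RT 60: heading 330 -> 270
  -- iteration 4/6 --
  FD 6: (0.392,0) -> (0.392,-6) [heading=270, draw]
  RT 60: heading 270 -> 210
  -- iteration 5/6 --
  FD 6: (0.392,-6) -> (-4.804,-9) [heading=210, draw]
  RT 60: heading 210 -> 150
  -- iteration 6/6 --
  FD 6: (-4.804,-9) -> (-10,-6) [heading=150, draw]
  RT 60: heading 150 -> 90
]
Final: pos=(-10,-6), heading=90, 6 segment(s) drawn

Start position: (-10, -6)
Final position: (-10, -6)
Distance = 0; < 1e-6 -> CLOSED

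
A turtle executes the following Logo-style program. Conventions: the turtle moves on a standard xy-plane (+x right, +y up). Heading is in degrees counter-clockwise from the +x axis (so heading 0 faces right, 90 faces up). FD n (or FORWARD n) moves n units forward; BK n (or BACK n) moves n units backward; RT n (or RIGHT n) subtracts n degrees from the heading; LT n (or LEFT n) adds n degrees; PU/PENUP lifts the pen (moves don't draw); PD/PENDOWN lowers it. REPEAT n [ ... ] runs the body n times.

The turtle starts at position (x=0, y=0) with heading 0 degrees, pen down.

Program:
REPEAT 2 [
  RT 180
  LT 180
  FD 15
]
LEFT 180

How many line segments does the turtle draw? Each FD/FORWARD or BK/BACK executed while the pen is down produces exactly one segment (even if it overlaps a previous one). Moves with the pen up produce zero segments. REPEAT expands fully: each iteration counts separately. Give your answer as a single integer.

Answer: 2

Derivation:
Executing turtle program step by step:
Start: pos=(0,0), heading=0, pen down
REPEAT 2 [
  -- iteration 1/2 --
  RT 180: heading 0 -> 180
  LT 180: heading 180 -> 0
  FD 15: (0,0) -> (15,0) [heading=0, draw]
  -- iteration 2/2 --
  RT 180: heading 0 -> 180
  LT 180: heading 180 -> 0
  FD 15: (15,0) -> (30,0) [heading=0, draw]
]
LT 180: heading 0 -> 180
Final: pos=(30,0), heading=180, 2 segment(s) drawn
Segments drawn: 2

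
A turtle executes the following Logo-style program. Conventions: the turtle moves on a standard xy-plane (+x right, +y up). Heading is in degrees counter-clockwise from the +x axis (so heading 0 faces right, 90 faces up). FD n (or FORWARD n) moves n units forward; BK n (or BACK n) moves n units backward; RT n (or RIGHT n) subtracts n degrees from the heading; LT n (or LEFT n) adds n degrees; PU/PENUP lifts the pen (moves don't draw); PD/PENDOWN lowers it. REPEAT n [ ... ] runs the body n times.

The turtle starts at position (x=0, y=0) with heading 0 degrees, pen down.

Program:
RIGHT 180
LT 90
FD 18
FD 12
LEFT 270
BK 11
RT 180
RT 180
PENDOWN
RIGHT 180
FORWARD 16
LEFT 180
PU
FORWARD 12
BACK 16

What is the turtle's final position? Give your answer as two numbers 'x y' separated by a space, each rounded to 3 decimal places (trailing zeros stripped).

Answer: 31 -30

Derivation:
Executing turtle program step by step:
Start: pos=(0,0), heading=0, pen down
RT 180: heading 0 -> 180
LT 90: heading 180 -> 270
FD 18: (0,0) -> (0,-18) [heading=270, draw]
FD 12: (0,-18) -> (0,-30) [heading=270, draw]
LT 270: heading 270 -> 180
BK 11: (0,-30) -> (11,-30) [heading=180, draw]
RT 180: heading 180 -> 0
RT 180: heading 0 -> 180
PD: pen down
RT 180: heading 180 -> 0
FD 16: (11,-30) -> (27,-30) [heading=0, draw]
LT 180: heading 0 -> 180
PU: pen up
FD 12: (27,-30) -> (15,-30) [heading=180, move]
BK 16: (15,-30) -> (31,-30) [heading=180, move]
Final: pos=(31,-30), heading=180, 4 segment(s) drawn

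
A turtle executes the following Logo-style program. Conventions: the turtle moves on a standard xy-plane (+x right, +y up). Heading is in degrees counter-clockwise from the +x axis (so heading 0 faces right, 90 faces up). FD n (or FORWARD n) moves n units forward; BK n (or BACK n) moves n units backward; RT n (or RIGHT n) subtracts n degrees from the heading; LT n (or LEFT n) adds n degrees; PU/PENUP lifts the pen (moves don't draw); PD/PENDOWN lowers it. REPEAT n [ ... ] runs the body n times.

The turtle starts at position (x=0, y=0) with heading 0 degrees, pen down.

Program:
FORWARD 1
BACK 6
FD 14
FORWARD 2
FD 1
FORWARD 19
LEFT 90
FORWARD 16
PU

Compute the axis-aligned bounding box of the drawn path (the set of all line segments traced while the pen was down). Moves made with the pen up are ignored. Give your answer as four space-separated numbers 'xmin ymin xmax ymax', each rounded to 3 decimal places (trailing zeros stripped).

Answer: -5 0 31 16

Derivation:
Executing turtle program step by step:
Start: pos=(0,0), heading=0, pen down
FD 1: (0,0) -> (1,0) [heading=0, draw]
BK 6: (1,0) -> (-5,0) [heading=0, draw]
FD 14: (-5,0) -> (9,0) [heading=0, draw]
FD 2: (9,0) -> (11,0) [heading=0, draw]
FD 1: (11,0) -> (12,0) [heading=0, draw]
FD 19: (12,0) -> (31,0) [heading=0, draw]
LT 90: heading 0 -> 90
FD 16: (31,0) -> (31,16) [heading=90, draw]
PU: pen up
Final: pos=(31,16), heading=90, 7 segment(s) drawn

Segment endpoints: x in {-5, 0, 1, 9, 11, 12, 31}, y in {0, 16}
xmin=-5, ymin=0, xmax=31, ymax=16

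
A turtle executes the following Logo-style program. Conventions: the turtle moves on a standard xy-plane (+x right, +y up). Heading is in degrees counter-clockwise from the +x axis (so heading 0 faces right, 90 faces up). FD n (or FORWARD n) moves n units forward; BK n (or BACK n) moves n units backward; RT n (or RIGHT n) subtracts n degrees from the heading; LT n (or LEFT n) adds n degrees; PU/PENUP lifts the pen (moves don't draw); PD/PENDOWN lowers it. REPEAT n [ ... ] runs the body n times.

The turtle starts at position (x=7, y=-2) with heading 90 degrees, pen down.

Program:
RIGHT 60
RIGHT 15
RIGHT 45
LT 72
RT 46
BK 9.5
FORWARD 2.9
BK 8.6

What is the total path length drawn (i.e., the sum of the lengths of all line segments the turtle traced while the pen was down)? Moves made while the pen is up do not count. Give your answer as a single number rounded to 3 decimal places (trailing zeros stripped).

Executing turtle program step by step:
Start: pos=(7,-2), heading=90, pen down
RT 60: heading 90 -> 30
RT 15: heading 30 -> 15
RT 45: heading 15 -> 330
LT 72: heading 330 -> 42
RT 46: heading 42 -> 356
BK 9.5: (7,-2) -> (-2.477,-1.337) [heading=356, draw]
FD 2.9: (-2.477,-1.337) -> (0.416,-1.54) [heading=356, draw]
BK 8.6: (0.416,-1.54) -> (-8.163,-0.94) [heading=356, draw]
Final: pos=(-8.163,-0.94), heading=356, 3 segment(s) drawn

Segment lengths:
  seg 1: (7,-2) -> (-2.477,-1.337), length = 9.5
  seg 2: (-2.477,-1.337) -> (0.416,-1.54), length = 2.9
  seg 3: (0.416,-1.54) -> (-8.163,-0.94), length = 8.6
Total = 21

Answer: 21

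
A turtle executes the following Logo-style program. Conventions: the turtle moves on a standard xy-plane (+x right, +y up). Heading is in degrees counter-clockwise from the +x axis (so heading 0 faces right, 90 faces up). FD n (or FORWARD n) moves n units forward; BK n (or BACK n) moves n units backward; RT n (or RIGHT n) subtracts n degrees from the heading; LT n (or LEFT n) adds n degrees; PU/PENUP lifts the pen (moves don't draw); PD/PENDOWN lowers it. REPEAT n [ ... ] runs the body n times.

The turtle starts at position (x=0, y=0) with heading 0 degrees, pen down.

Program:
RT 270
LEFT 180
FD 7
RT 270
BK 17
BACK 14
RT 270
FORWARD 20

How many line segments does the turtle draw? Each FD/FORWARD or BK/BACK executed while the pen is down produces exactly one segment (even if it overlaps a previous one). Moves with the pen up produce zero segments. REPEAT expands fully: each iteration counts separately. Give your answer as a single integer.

Answer: 4

Derivation:
Executing turtle program step by step:
Start: pos=(0,0), heading=0, pen down
RT 270: heading 0 -> 90
LT 180: heading 90 -> 270
FD 7: (0,0) -> (0,-7) [heading=270, draw]
RT 270: heading 270 -> 0
BK 17: (0,-7) -> (-17,-7) [heading=0, draw]
BK 14: (-17,-7) -> (-31,-7) [heading=0, draw]
RT 270: heading 0 -> 90
FD 20: (-31,-7) -> (-31,13) [heading=90, draw]
Final: pos=(-31,13), heading=90, 4 segment(s) drawn
Segments drawn: 4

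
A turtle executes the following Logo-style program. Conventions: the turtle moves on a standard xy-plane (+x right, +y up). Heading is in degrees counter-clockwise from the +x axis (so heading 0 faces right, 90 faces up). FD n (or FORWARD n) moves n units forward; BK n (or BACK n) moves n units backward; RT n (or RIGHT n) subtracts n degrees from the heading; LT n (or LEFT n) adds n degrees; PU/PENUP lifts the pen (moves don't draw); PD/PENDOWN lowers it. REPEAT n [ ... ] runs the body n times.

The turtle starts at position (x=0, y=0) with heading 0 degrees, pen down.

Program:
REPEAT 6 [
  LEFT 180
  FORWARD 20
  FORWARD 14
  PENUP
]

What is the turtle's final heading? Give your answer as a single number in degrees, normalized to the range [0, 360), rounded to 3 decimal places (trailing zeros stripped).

Executing turtle program step by step:
Start: pos=(0,0), heading=0, pen down
REPEAT 6 [
  -- iteration 1/6 --
  LT 180: heading 0 -> 180
  FD 20: (0,0) -> (-20,0) [heading=180, draw]
  FD 14: (-20,0) -> (-34,0) [heading=180, draw]
  PU: pen up
  -- iteration 2/6 --
  LT 180: heading 180 -> 0
  FD 20: (-34,0) -> (-14,0) [heading=0, move]
  FD 14: (-14,0) -> (0,0) [heading=0, move]
  PU: pen up
  -- iteration 3/6 --
  LT 180: heading 0 -> 180
  FD 20: (0,0) -> (-20,0) [heading=180, move]
  FD 14: (-20,0) -> (-34,0) [heading=180, move]
  PU: pen up
  -- iteration 4/6 --
  LT 180: heading 180 -> 0
  FD 20: (-34,0) -> (-14,0) [heading=0, move]
  FD 14: (-14,0) -> (0,0) [heading=0, move]
  PU: pen up
  -- iteration 5/6 --
  LT 180: heading 0 -> 180
  FD 20: (0,0) -> (-20,0) [heading=180, move]
  FD 14: (-20,0) -> (-34,0) [heading=180, move]
  PU: pen up
  -- iteration 6/6 --
  LT 180: heading 180 -> 0
  FD 20: (-34,0) -> (-14,0) [heading=0, move]
  FD 14: (-14,0) -> (0,0) [heading=0, move]
  PU: pen up
]
Final: pos=(0,0), heading=0, 2 segment(s) drawn

Answer: 0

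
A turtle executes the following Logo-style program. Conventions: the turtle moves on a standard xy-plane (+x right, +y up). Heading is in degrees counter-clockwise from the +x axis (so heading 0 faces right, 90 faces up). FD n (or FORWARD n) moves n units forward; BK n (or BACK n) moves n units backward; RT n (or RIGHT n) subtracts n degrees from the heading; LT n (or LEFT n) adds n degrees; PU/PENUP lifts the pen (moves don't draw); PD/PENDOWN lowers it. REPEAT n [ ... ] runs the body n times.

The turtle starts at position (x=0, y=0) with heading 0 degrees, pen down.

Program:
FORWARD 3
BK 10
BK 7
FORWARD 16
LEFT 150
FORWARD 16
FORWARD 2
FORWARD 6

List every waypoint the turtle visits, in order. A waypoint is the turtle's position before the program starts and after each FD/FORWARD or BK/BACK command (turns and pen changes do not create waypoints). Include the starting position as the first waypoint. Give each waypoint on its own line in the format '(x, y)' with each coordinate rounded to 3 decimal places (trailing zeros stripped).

Answer: (0, 0)
(3, 0)
(-7, 0)
(-14, 0)
(2, 0)
(-11.856, 8)
(-13.588, 9)
(-18.785, 12)

Derivation:
Executing turtle program step by step:
Start: pos=(0,0), heading=0, pen down
FD 3: (0,0) -> (3,0) [heading=0, draw]
BK 10: (3,0) -> (-7,0) [heading=0, draw]
BK 7: (-7,0) -> (-14,0) [heading=0, draw]
FD 16: (-14,0) -> (2,0) [heading=0, draw]
LT 150: heading 0 -> 150
FD 16: (2,0) -> (-11.856,8) [heading=150, draw]
FD 2: (-11.856,8) -> (-13.588,9) [heading=150, draw]
FD 6: (-13.588,9) -> (-18.785,12) [heading=150, draw]
Final: pos=(-18.785,12), heading=150, 7 segment(s) drawn
Waypoints (8 total):
(0, 0)
(3, 0)
(-7, 0)
(-14, 0)
(2, 0)
(-11.856, 8)
(-13.588, 9)
(-18.785, 12)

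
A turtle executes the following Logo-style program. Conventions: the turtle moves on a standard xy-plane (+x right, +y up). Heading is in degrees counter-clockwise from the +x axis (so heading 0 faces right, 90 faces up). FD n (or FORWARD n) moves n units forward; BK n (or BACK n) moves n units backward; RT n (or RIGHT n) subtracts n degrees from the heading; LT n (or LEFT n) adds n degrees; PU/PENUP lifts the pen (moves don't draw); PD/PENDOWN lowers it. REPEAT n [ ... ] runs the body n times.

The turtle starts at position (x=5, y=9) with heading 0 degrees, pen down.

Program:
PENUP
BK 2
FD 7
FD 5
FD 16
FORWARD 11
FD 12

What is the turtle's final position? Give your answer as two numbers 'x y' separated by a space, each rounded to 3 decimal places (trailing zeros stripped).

Executing turtle program step by step:
Start: pos=(5,9), heading=0, pen down
PU: pen up
BK 2: (5,9) -> (3,9) [heading=0, move]
FD 7: (3,9) -> (10,9) [heading=0, move]
FD 5: (10,9) -> (15,9) [heading=0, move]
FD 16: (15,9) -> (31,9) [heading=0, move]
FD 11: (31,9) -> (42,9) [heading=0, move]
FD 12: (42,9) -> (54,9) [heading=0, move]
Final: pos=(54,9), heading=0, 0 segment(s) drawn

Answer: 54 9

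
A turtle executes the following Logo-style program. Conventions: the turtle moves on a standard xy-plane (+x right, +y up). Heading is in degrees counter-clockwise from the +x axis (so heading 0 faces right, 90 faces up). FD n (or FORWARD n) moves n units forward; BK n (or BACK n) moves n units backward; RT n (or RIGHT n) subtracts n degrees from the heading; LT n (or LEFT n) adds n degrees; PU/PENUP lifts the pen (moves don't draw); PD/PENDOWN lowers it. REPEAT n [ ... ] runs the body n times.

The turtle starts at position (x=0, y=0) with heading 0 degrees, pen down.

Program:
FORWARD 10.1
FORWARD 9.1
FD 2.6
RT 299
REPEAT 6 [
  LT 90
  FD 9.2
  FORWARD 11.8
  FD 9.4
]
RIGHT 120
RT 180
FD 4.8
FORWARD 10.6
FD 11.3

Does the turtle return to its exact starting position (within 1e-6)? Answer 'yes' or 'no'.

Answer: no

Derivation:
Executing turtle program step by step:
Start: pos=(0,0), heading=0, pen down
FD 10.1: (0,0) -> (10.1,0) [heading=0, draw]
FD 9.1: (10.1,0) -> (19.2,0) [heading=0, draw]
FD 2.6: (19.2,0) -> (21.8,0) [heading=0, draw]
RT 299: heading 0 -> 61
REPEAT 6 [
  -- iteration 1/6 --
  LT 90: heading 61 -> 151
  FD 9.2: (21.8,0) -> (13.753,4.46) [heading=151, draw]
  FD 11.8: (13.753,4.46) -> (3.433,10.181) [heading=151, draw]
  FD 9.4: (3.433,10.181) -> (-4.788,14.738) [heading=151, draw]
  -- iteration 2/6 --
  LT 90: heading 151 -> 241
  FD 9.2: (-4.788,14.738) -> (-9.249,6.692) [heading=241, draw]
  FD 11.8: (-9.249,6.692) -> (-14.969,-3.629) [heading=241, draw]
  FD 9.4: (-14.969,-3.629) -> (-19.527,-11.85) [heading=241, draw]
  -- iteration 3/6 --
  LT 90: heading 241 -> 331
  FD 9.2: (-19.527,-11.85) -> (-11.48,-16.31) [heading=331, draw]
  FD 11.8: (-11.48,-16.31) -> (-1.16,-22.031) [heading=331, draw]
  FD 9.4: (-1.16,-22.031) -> (7.062,-26.588) [heading=331, draw]
  -- iteration 4/6 --
  LT 90: heading 331 -> 61
  FD 9.2: (7.062,-26.588) -> (11.522,-18.542) [heading=61, draw]
  FD 11.8: (11.522,-18.542) -> (17.243,-8.221) [heading=61, draw]
  FD 9.4: (17.243,-8.221) -> (21.8,0) [heading=61, draw]
  -- iteration 5/6 --
  LT 90: heading 61 -> 151
  FD 9.2: (21.8,0) -> (13.753,4.46) [heading=151, draw]
  FD 11.8: (13.753,4.46) -> (3.433,10.181) [heading=151, draw]
  FD 9.4: (3.433,10.181) -> (-4.788,14.738) [heading=151, draw]
  -- iteration 6/6 --
  LT 90: heading 151 -> 241
  FD 9.2: (-4.788,14.738) -> (-9.249,6.692) [heading=241, draw]
  FD 11.8: (-9.249,6.692) -> (-14.969,-3.629) [heading=241, draw]
  FD 9.4: (-14.969,-3.629) -> (-19.527,-11.85) [heading=241, draw]
]
RT 120: heading 241 -> 121
RT 180: heading 121 -> 301
FD 4.8: (-19.527,-11.85) -> (-17.054,-15.965) [heading=301, draw]
FD 10.6: (-17.054,-15.965) -> (-11.595,-25.051) [heading=301, draw]
FD 11.3: (-11.595,-25.051) -> (-5.775,-34.737) [heading=301, draw]
Final: pos=(-5.775,-34.737), heading=301, 24 segment(s) drawn

Start position: (0, 0)
Final position: (-5.775, -34.737)
Distance = 35.213; >= 1e-6 -> NOT closed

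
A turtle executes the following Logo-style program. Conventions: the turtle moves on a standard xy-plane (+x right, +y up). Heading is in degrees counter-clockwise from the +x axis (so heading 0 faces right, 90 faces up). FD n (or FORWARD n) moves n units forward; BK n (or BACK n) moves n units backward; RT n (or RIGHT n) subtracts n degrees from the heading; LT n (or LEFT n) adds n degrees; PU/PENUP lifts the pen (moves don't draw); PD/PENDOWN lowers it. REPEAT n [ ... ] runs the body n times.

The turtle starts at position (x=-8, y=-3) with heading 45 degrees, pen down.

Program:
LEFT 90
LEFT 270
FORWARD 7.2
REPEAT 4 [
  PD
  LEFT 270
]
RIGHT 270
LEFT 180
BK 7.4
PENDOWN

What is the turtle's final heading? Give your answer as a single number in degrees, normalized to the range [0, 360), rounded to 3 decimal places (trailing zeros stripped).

Answer: 315

Derivation:
Executing turtle program step by step:
Start: pos=(-8,-3), heading=45, pen down
LT 90: heading 45 -> 135
LT 270: heading 135 -> 45
FD 7.2: (-8,-3) -> (-2.909,2.091) [heading=45, draw]
REPEAT 4 [
  -- iteration 1/4 --
  PD: pen down
  LT 270: heading 45 -> 315
  -- iteration 2/4 --
  PD: pen down
  LT 270: heading 315 -> 225
  -- iteration 3/4 --
  PD: pen down
  LT 270: heading 225 -> 135
  -- iteration 4/4 --
  PD: pen down
  LT 270: heading 135 -> 45
]
RT 270: heading 45 -> 135
LT 180: heading 135 -> 315
BK 7.4: (-2.909,2.091) -> (-8.141,7.324) [heading=315, draw]
PD: pen down
Final: pos=(-8.141,7.324), heading=315, 2 segment(s) drawn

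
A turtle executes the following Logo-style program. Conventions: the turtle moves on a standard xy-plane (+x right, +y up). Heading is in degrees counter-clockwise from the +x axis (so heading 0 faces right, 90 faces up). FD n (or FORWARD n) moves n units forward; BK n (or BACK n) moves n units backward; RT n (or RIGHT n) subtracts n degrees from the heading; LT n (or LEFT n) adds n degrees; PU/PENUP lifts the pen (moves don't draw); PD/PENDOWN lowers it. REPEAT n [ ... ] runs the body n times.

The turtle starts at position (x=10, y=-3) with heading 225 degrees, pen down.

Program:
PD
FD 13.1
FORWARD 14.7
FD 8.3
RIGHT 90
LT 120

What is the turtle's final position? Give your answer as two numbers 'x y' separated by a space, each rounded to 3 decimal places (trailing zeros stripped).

Answer: -15.527 -28.527

Derivation:
Executing turtle program step by step:
Start: pos=(10,-3), heading=225, pen down
PD: pen down
FD 13.1: (10,-3) -> (0.737,-12.263) [heading=225, draw]
FD 14.7: (0.737,-12.263) -> (-9.658,-22.658) [heading=225, draw]
FD 8.3: (-9.658,-22.658) -> (-15.527,-28.527) [heading=225, draw]
RT 90: heading 225 -> 135
LT 120: heading 135 -> 255
Final: pos=(-15.527,-28.527), heading=255, 3 segment(s) drawn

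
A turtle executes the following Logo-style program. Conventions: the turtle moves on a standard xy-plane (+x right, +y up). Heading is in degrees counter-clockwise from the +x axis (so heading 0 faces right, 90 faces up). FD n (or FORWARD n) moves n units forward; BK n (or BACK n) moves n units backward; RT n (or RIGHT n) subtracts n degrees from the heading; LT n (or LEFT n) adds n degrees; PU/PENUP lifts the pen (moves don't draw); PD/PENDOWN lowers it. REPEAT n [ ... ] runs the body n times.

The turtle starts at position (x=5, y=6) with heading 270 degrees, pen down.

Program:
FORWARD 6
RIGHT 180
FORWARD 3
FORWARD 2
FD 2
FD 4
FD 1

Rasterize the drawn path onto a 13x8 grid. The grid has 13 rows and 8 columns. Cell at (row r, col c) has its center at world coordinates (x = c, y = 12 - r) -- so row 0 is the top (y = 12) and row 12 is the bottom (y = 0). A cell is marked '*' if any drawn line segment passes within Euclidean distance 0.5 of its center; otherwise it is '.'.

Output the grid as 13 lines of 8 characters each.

Segment 0: (5,6) -> (5,0)
Segment 1: (5,0) -> (5,3)
Segment 2: (5,3) -> (5,5)
Segment 3: (5,5) -> (5,7)
Segment 4: (5,7) -> (5,11)
Segment 5: (5,11) -> (5,12)

Answer: .....*..
.....*..
.....*..
.....*..
.....*..
.....*..
.....*..
.....*..
.....*..
.....*..
.....*..
.....*..
.....*..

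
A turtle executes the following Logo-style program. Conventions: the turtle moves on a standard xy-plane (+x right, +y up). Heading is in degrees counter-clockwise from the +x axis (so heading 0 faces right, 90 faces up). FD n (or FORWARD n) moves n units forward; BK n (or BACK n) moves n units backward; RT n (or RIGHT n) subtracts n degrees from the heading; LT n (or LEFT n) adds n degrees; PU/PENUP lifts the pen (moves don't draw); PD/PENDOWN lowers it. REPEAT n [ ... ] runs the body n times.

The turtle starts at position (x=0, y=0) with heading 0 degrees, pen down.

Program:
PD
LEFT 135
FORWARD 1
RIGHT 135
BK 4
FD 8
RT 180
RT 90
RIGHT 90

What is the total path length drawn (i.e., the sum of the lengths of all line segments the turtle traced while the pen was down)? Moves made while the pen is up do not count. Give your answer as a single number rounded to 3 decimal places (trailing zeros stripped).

Answer: 13

Derivation:
Executing turtle program step by step:
Start: pos=(0,0), heading=0, pen down
PD: pen down
LT 135: heading 0 -> 135
FD 1: (0,0) -> (-0.707,0.707) [heading=135, draw]
RT 135: heading 135 -> 0
BK 4: (-0.707,0.707) -> (-4.707,0.707) [heading=0, draw]
FD 8: (-4.707,0.707) -> (3.293,0.707) [heading=0, draw]
RT 180: heading 0 -> 180
RT 90: heading 180 -> 90
RT 90: heading 90 -> 0
Final: pos=(3.293,0.707), heading=0, 3 segment(s) drawn

Segment lengths:
  seg 1: (0,0) -> (-0.707,0.707), length = 1
  seg 2: (-0.707,0.707) -> (-4.707,0.707), length = 4
  seg 3: (-4.707,0.707) -> (3.293,0.707), length = 8
Total = 13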